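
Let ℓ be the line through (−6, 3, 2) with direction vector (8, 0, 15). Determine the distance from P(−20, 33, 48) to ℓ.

Direction vector d = (8, 0, 15).
AP = (−14, 30, 46); AP·d = 578, |AP|² = 3212, |d|² = 289.
distance² = |AP|² − (AP·d)²/|d|² = 3212 − 334084/289 = 2056, so the distance is 2√514.

2√514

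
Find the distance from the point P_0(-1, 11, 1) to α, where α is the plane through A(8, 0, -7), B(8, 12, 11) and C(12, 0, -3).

AB = (0, 12, 18) and AC = (4, 0, 4), so a normal is n = AB × AC = (48, 72, -48).
n = (48, 72, -48); n·P − 720 = -24; |n| = 24√17; distance = 24/(24√17) = √17/17.

1/√17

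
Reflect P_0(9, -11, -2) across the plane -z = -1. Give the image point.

With n = (0, 0, -1), the signed offset is (n·P_0 − (-1))/|n|² = 3/1 = 3.
P_0' = P_0 − 2t·n = (9, -11, -2) − 6·(0, 0, -1) = (9, -11, 4).

(9, -11, 4)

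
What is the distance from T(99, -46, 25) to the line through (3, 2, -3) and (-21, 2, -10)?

A direction vector is d = (-24, 0, -7).
AP = (96, -48, 28), and AP × d = (336, 0, -1152).
|AP × d|² = 1440000 and |d|² = 625, so the distance is √(1440000/625) = √2304 = 48.

48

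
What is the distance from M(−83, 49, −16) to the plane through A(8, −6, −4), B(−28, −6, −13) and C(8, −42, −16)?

AB = (−36, 0, −9) and AC = (0, −36, −12), so a normal is n = AB × AC = (−324, −432, 1296).
n = (−324, −432, 1296); n·P − (-5184) = -9828; |n| = 1404; distance = 9828/1404 = 7.

7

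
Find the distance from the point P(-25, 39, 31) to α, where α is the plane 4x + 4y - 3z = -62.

Normal vector n = (4, 4, -3), and n·(-25, 39, 31) - (-62) = 25.
|n| = √(16 + 16 + 9) = √41, so the distance is |25|/√41 = 25/√41.

25/√41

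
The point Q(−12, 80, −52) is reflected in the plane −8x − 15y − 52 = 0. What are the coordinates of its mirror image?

With n = (−8, −15, 0), the signed offset is (n·Q − 52)/|n|² = -1156/289 = -4.
Q' = Q − 2t·n = (−12, 80, −52) − (-8)·(−8, −15, 0) = (−76, −40, −52).

(-76, -40, -52)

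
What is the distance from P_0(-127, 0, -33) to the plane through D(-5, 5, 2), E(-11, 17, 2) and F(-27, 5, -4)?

1

DE = (-6, 12, 0) and DF = (-22, 0, -6), so a normal is n = DE × DF = (-72, -36, 264).
n = (-72, -36, 264); n·P − 708 = -276; |n| = 276; distance = 276/276 = 1.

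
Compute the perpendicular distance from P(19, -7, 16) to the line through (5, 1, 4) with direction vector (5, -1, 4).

Direction vector d = (5, -1, 4).
AP = (14, -8, 12); AP·d = 126, |AP|² = 404, |d|² = 42.
distance² = |AP|² − (AP·d)²/|d|² = 404 − 15876/42 = 26, so the distance is √26.

√26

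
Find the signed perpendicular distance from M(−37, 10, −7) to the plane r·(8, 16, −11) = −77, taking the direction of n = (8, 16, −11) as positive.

6/7

n·M − (-77) = 18.
|n| = 21, so the signed distance is 18/21 = 6/7.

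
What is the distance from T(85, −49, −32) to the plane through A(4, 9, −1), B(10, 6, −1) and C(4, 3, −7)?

AB = (6, −3, 0) and AC = (0, −6, −6), so a normal is n = AB × AC = (18, 36, −36).
d = |18·85 + 36·(-49) + (-36)·(-32) − 432| / √(324 + 1296 + 1296) = |486| / 54 = 9.

9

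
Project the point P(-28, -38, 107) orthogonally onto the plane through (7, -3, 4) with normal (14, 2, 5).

(-126/5, -188/5, 108)

n = (14, 2, 5), |n|² = 225, and n·P − 112 = -45.
t = -45/225 = -1/5, so the foot is P − t·n = (-28, -38, 107) − (-1/5)·(14, 2, 5) = (-126/5, -188/5, 108).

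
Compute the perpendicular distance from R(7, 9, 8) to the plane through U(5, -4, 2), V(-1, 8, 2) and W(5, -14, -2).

UV = (-6, 12, 0) and UW = (0, -10, -4), so a normal is n = UV × UW = (-48, -24, 60).
d = |(-48)·7 + (-24)·9 + 60·8 − (-24)| / √(2304 + 576 + 3600) = |-48| / (36√5) = 4√5/15.

4√5/15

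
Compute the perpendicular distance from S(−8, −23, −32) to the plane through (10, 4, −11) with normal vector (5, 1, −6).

9√62/62

The plane has equation n·(r − (10, 4, −11)) = 0, i.e. n·r = 120.
Then n·(−8, −23, −32) − 120 = 9.
|n| = √(25 + 1 + 36) = √62, so the distance is |9|/√62 = 9/√62.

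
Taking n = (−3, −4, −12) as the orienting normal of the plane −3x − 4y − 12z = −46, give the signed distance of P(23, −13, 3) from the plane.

n·P − (-46) = -7.
|n| = 13, so the signed distance is -7/13.

-7/13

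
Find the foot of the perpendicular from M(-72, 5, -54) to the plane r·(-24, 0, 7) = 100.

n = (-24, 0, 7), |n|² = 625, and n·M − 100 = 1250.
t = 1250/625 = 2, so the foot is M − t·n = (-72, 5, -54) − 2·(-24, 0, 7) = (-24, 5, -68).

(-24, 5, -68)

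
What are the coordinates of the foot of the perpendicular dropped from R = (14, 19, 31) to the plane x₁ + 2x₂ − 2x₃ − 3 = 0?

(139/9, 197/9, 253/9)

The perpendicular from R has direction n = (1, 2, −2): r = (14, 19, 31) + λ(1, 2, −2).
Substitute into the plane: n·(R + λn) = 3 gives -10 + 9λ = 3, so λ = 13/9.
Foot = (14, 19, 31) + (13/9)·(1, 2, −2) = (139/9, 197/9, 253/9).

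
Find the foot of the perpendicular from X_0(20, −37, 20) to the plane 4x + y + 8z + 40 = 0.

The perpendicular from X_0 has direction n = (4, 1, 8): r = (20, −37, 20) + λ(4, 1, 8).
Substitute into the plane: n·(X_0 + λn) = -40 gives 203 + 81λ = -40, so λ = -3.
Foot = (20, −37, 20) + (-3)·(4, 1, 8) = (8, −40, −4).

(8, -40, -4)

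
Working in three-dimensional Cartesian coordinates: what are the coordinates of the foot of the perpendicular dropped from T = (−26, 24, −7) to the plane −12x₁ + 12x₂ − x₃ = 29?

n = (−12, 12, −1), |n|² = 289, and n·T − 29 = 578.
t = 578/289 = 2, so the foot is T − t·n = (−26, 24, −7) − 2·(−12, 12, −1) = (−2, 0, −5).

(-2, 0, -5)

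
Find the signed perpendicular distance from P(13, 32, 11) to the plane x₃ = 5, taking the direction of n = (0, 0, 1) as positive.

6

n·P − 5 = 6.
|n| = 1, so the signed distance is 6/1 = 6.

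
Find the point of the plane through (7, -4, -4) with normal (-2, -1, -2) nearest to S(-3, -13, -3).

The perpendicular from S has direction n = (-2, -1, -2): r = (-3, -13, -3) + μ(-2, -1, -2).
Substitute into the plane: n·(S + μn) = -2 gives 25 + 9μ = -2, so μ = -3.
Foot = (-3, -13, -3) + (-3)·(-2, -1, -2) = (3, -10, 3).

(3, -10, 3)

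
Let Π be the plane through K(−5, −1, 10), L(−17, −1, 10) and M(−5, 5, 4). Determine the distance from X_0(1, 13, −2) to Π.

√2

KL = (−12, 0, 0) and KM = (0, 6, −6), so a normal is n = KL × KM = (0, −72, −72).
d = |(-72)·13 + (-72)·(-2) − (-648)| / √(0 + 5184 + 5184) = |-144| / (72√2) = √2.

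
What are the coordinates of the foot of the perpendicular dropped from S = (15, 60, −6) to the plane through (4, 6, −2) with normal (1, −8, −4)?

The perpendicular from S has direction n = (1, −8, −4): r = (15, 60, −6) + t(1, −8, −4).
Substitute into the plane: n·(S + tn) = -36 gives -441 + 81t = -36, so t = 5.
Foot = (15, 60, −6) + 5·(1, −8, −4) = (20, 20, −26).

(20, 20, -26)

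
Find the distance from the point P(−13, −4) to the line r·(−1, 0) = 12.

1

The normal to the line is n = (−1, 0) with |n| = 1.
|n·P − 12| = |13 − 12| = 1, so the distance is 1/1 = 1.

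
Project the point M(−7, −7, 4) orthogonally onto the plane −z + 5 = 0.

The perpendicular from M has direction n = (0, 0, −1): r = (−7, −7, 4) + μ(0, 0, −1).
Substitute into the plane: n·(M + μn) = -5 gives -4 + 1μ = -5, so μ = -1.
Foot = (−7, −7, 4) + (-1)·(0, 0, −1) = (−7, −7, 5).

(-7, -7, 5)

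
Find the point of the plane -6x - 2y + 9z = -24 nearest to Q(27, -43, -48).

The perpendicular from Q has direction n = (-6, -2, 9): r = (27, -43, -48) + λ(-6, -2, 9).
Substitute into the plane: n·(Q + λn) = -24 gives -508 + 121λ = -24, so λ = 4.
Foot = (27, -43, -48) + 4·(-6, -2, 9) = (3, -51, -12).

(3, -51, -12)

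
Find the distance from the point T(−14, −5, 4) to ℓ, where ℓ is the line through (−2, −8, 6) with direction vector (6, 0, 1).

Direction vector d = (6, 0, 1).
AP = (−12, 3, −2); AP·d = -74, |AP|² = 157, |d|² = 37.
distance² = |AP|² − (AP·d)²/|d|² = 157 − 5476/37 = 9, so the distance is 3.

3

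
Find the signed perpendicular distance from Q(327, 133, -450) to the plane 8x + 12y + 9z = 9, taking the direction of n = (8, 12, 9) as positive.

n·Q − 9 = 153.
|n| = 17, so the signed distance is 153/17 = 9.

9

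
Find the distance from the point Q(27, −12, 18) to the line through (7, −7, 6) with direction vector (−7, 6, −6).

√85

Direction vector d = (−7, 6, −6).
AP = (20, −5, 12); AP·d = -242, |AP|² = 569, |d|² = 121.
distance² = |AP|² − (AP·d)²/|d|² = 569 − 58564/121 = 85, so the distance is √85.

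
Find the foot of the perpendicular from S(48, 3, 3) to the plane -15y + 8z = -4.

n = (0, -15, 8), |n|² = 289, and n·S − (-4) = -17.
t = -17/289 = -1/17, so the foot is S − t·n = (48, 3, 3) − (-1/17)·(0, -15, 8) = (48, 36/17, 59/17).

(48, 36/17, 59/17)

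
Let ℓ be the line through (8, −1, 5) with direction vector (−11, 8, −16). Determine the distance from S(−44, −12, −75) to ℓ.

3√241

Direction vector d = (−11, 8, −16).
AP = (−52, −11, −80); AP·d = 1764, |AP|² = 9225, |d|² = 441.
distance² = |AP|² − (AP·d)²/|d|² = 9225 − 3111696/441 = 2169, so the distance is 3√241.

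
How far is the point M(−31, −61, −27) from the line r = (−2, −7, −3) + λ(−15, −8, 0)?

2√433

Direction vector d = (−15, −8, 0).
AP = (−29, −54, −24); AP·d = 867, |AP|² = 4333, |d|² = 289.
distance² = |AP|² − (AP·d)²/|d|² = 4333 − 751689/289 = 1732, so the distance is 2√433.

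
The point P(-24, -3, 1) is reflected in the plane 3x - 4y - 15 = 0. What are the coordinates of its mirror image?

(-6, -27, 1)

n = (3, -4, 0), |n|² = 25, n·P − 15 = -75, so t = -75/25 = -3.
Foot F = P − (-3)·n = (-15, -15, 1); the reflection is 2F − P = (-6, -27, 1).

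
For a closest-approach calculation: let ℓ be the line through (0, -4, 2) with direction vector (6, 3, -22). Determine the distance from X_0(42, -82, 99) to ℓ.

3√977

Direction vector d = (6, 3, -22).
AP = (42, -78, 97); AP·d = -2116, |AP|² = 17257, |d|² = 529.
distance² = |AP|² − (AP·d)²/|d|² = 17257 − 4477456/529 = 8793, so the distance is 3√977.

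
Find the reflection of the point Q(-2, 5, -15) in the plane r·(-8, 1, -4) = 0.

n = (-8, 1, -4), |n|² = 81, n·Q − 0 = 81, so t = 81/81 = 1.
Foot F = Q − 1·n = (6, 4, -11); the reflection is 2F − Q = (14, 3, -7).

(14, 3, -7)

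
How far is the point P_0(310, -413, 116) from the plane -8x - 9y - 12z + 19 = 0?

Normal vector n = (-8, -9, -12), and n·(310, -413, 116) - (-19) = -136.
|n| = √(64 + 81 + 144) = 17, so the distance is |-136|/17 = 8.

8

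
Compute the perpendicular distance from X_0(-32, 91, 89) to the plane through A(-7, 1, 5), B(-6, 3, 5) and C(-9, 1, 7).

28/3

AB = (1, 2, 0) and AC = (-2, 0, 2), so a normal is n = AB × AC = (4, -2, 4).
d = |4·(-32) + (-2)·91 + 4·89 − (-10)| / √(16 + 4 + 16) = |56| / 6 = 28/3.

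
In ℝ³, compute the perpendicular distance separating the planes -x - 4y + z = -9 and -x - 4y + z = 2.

11√2/6

With common normal n = (-1, -4, 1) (|n| = 3√2), the distance is |(-9) − 2|/|n| = 11/(3√2) = 11√2/6.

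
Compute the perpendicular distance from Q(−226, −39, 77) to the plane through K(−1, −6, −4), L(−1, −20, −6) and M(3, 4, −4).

5

KL = (0, −14, −2) and KM = (4, 10, 0), so a normal is n = KL × KM = (20, −8, 56).
Then n·(−226, −39, 77) − (−196) = 300.
|n| = √(400 + 64 + 3136) = 60, so the distance is |300|/60 = 5.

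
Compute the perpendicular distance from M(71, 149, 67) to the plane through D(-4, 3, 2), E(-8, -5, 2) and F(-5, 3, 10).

9

DE = (-4, -8, 0) and DF = (-1, 0, 8), so a normal is n = DE × DF = (-64, 32, -8).
Then n·(71, 149, 67) - 336 = -648.
|n| = √(4096 + 1024 + 64) = 72, so the distance is |-648|/72 = 9.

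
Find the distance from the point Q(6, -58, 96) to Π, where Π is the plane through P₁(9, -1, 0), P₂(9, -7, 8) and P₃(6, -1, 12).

P₁P₂ = (0, -6, 8) and P₁P₃ = (-3, 0, 12), so a normal is n = P₁P₂ × P₁P₃ = (-72, -24, -18).
n = (-72, -24, -18); n·P − (-624) = -144; |n| = 78; distance = 144/78 = 24/13.

24/13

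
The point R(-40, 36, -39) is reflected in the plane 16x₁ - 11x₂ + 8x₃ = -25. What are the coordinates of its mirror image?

(56, -30, 9)

n = (16, -11, 8), |n|² = 441, n·R − (-25) = -1323, so t = -1323/441 = -3.
Foot F = R − (-3)·n = (8, 3, -15); the reflection is 2F − R = (56, -30, 9).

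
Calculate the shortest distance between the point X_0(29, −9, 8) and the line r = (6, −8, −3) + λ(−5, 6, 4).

Direction vector d = (−5, 6, 4).
AP = (23, −1, 11); AP·d = -77, |AP|² = 651, |d|² = 77.
distance² = |AP|² − (AP·d)²/|d|² = 651 − 5929/77 = 574, so the distance is √574.

√574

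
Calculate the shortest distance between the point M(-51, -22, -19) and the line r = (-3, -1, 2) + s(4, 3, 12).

Direction vector d = (4, 3, 12).
AP = (-48, -21, -21); AP·d = -507, |AP|² = 3186, |d|² = 169.
distance² = |AP|² − (AP·d)²/|d|² = 3186 − 257049/169 = 1665, so the distance is 3√185.

3√185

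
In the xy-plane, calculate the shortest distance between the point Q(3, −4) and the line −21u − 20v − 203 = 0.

The normal to the line is n = (−21, −20) with |n| = 29.
|n·Q − 203| = |17 − 203| = 186, so the distance is 186/29.

186/29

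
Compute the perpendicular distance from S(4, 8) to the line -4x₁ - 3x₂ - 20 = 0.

12

d = |(-4)·4 + (-3)·8 − 20| / √(16 + 9) = |-60|/5 = 12.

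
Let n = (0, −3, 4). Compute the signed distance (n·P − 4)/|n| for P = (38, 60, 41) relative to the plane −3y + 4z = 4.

n·P − 4 = -20.
|n| = 5, so the signed distance is -20/5 = -4.

-4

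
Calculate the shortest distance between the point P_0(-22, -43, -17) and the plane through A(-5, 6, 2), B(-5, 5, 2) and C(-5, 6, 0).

AB = (0, -1, 0) and AC = (0, 0, -2), so a normal is n = AB × AC = (2, 0, 0).
n = (2, 0, 0); n·P − (-10) = -34; |n| = 2; distance = 34/2 = 17.

17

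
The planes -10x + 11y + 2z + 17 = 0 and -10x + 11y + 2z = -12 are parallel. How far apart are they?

1/3

Both planes have normal n = (-10, 11, 2), |n| = 15. Any point on the first plane is at distance |(-12) − (-17)|/|n| = 5/15 = 1/3 from the second.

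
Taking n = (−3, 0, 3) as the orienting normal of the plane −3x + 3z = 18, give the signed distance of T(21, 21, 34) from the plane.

n·T − 18 = 21.
|n| = 3√2, so the signed distance is 7√2/2.

7√2/2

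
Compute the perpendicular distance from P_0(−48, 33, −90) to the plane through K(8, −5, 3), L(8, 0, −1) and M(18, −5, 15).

23/√77

KL = (0, 5, −4) and KM = (10, 0, 12), so a normal is n = KL × KM = (60, −40, −50).
Then n·(−48, 33, −90) − 530 = −230.
|n| = √(3600 + 1600 + 2500) = 10√77, so the distance is |-230|/(10√77) = 23√77/77.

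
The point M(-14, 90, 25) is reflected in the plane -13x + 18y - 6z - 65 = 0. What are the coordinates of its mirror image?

With n = (-13, 18, -6), the signed offset is (n·M − 65)/|n|² = 1587/529 = 3.
M' = M − 2t·n = (-14, 90, 25) − 6·(-13, 18, -6) = (64, -18, 61).

(64, -18, 61)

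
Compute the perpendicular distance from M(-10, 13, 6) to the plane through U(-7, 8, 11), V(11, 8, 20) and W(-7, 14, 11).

UV = (18, 0, 9) and UW = (0, 6, 0), so a normal is n = UV × UW = (-54, 0, 108).
n = (-54, 0, 108); n·P − 1566 = -378; |n| = 54√5; distance = 378/(54√5) = 7√5/5.

7/√5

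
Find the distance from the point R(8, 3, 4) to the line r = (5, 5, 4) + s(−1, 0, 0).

2

Direction vector d = (−1, 0, 0).
AP = (3, −2, 0); AP·d = -3, |AP|² = 13, |d|² = 1.
distance² = |AP|² − (AP·d)²/|d|² = 13 − 9/1 = 4, so the distance is 2.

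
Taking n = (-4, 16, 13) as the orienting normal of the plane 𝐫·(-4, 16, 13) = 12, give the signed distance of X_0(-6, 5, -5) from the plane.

n·X_0 − 12 = 27.
|n| = 21, so the signed distance is 27/21 = 9/7.

9/7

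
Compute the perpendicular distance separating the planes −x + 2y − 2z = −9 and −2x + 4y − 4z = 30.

Divide the second equation by 2 to match normals: −x + 2y − 2z = 15.
Both planes have normal n = (−1, 2, −2), |n| = 3. Any point on the first plane is at distance |15 − (-9)|/|n| = 24/3 = 8 from the second.

8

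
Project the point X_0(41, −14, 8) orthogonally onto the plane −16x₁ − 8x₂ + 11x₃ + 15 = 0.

n = (−16, −8, 11), |n|² = 441, and n·X_0 − (-15) = -441.
t = -441/441 = -1, so the foot is X_0 − t·n = (41, −14, 8) − (-1)·(−16, −8, 11) = (25, −22, 19).

(25, -22, 19)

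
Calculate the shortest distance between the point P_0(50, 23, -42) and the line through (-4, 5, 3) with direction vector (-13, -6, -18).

9√65

Direction vector d = (-13, -6, -18).
AP = (54, 18, -45); AP·d = 0, |AP|² = 5265, |d|² = 529.
distance² = |AP|² − (AP·d)²/|d|² = 5265 − 0/529 = 5265, so the distance is 9√65.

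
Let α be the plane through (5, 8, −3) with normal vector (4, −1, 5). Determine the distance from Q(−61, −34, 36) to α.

27/√42

The plane has equation n·(r − (5, 8, −3)) = 0, i.e. n·r = -3.
n = (4, −1, 5); n·P − (-3) = -27; |n| = √42; distance = 27/√42.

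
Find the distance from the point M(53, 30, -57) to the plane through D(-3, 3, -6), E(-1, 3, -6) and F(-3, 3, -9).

DE = (2, 0, 0) and DF = (0, 0, -3), so a normal is n = DE × DF = (0, 6, 0).
Then n·(53, 30, -57) - 18 = 162.
|n| = √(0 + 36 + 0) = 6, so the distance is |162|/6 = 27.

27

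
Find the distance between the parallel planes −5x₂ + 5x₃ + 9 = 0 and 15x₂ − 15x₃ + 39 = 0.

Divide the second equation by -3 to match normals: −5x₂ + 5x₃ = 13.
Both planes have normal n = (0, −5, 5), |n| = 5√2. Any point on the first plane is at distance |13 − (-9)|/|n| = 22/(5√2) = 11√2/5 from the second.

11√2/5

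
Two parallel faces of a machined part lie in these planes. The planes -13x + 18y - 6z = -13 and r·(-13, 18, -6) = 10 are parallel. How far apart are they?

1

Both planes have normal n = (-13, 18, -6), |n| = 23. Any point on the first plane is at distance |10 − (-13)|/|n| = 23/23 = 1 from the second.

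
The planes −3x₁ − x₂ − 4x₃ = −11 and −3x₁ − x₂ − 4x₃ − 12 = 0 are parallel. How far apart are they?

Both planes have normal n = (−3, −1, −4), |n| = √26. Any point on the first plane is at distance |12 − (-11)|/|n| = 23/√26 = 23√26/26 from the second.

23/√26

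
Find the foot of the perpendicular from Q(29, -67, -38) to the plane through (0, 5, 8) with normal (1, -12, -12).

n = (1, -12, -12), |n|² = 289, and n·Q − (-156) = 1445.
t = 1445/289 = 5, so the foot is Q − t·n = (29, -67, -38) − 5·(1, -12, -12) = (24, -7, 22).

(24, -7, 22)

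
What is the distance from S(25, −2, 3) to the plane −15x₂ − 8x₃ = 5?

1/17

Normal vector n = (0, −15, −8), and n·(25, −2, 3) − 5 = 1.
|n| = √(0 + 225 + 64) = 17, so the distance is |1|/17 = 1/17.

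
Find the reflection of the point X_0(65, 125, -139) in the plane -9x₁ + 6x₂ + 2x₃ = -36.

With n = (-9, 6, 2), the signed offset is (n·X_0 − (-36))/|n|² = -77/121 = -7/11.
X_0' = X_0 − 2t·n = (65, 125, -139) − (-14/11)·(-9, 6, 2) = (589/11, 1459/11, -1501/11).

(589/11, 1459/11, -1501/11)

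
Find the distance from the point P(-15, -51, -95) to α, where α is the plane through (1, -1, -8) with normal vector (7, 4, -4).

The plane has equation n·(r − (1, -1, -8)) = 0, i.e. n·r = 35.
Then n·(-15, -51, -95) - 35 = 36.
|n| = √(49 + 16 + 16) = 9, so the distance is |36|/9 = 4.

4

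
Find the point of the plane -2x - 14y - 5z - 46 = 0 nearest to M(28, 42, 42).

n = (-2, -14, -5), |n|² = 225, and n·M − 46 = -900.
t = -900/225 = -4, so the foot is M − t·n = (28, 42, 42) − (-4)·(-2, -14, -5) = (20, -14, 22).

(20, -14, 22)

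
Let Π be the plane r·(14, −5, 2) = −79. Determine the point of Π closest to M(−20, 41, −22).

(8, 31, -18)

n = (14, −5, 2), |n|² = 225, and n·M − (-79) = -450.
t = -450/225 = -2, so the foot is M − t·n = (−20, 41, −22) − (-2)·(14, −5, 2) = (8, 31, −18).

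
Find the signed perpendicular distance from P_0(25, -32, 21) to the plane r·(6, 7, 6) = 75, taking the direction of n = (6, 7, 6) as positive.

n·P_0 − 75 = -23.
|n| = 11, so the signed distance is -23/11.

-23/11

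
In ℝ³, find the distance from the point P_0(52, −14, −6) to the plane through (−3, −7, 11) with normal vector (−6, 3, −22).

1

The plane has equation n·(r − (−3, −7, 11)) = 0, i.e. n·r = -245.
d = |(-6)·52 + 3·(-14) + (-22)·(-6) − (-245)| / √(36 + 9 + 484) = |23| / 23 = 1.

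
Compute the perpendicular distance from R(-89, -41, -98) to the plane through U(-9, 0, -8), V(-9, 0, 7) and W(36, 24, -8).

25/17

UV = (0, 0, 15) and UW = (45, 24, 0), so a normal is n = UV × UW = (-360, 675, 0).
n = (-360, 675, 0); n·P − 3240 = 1125; |n| = 765; distance = 1125/765 = 25/17.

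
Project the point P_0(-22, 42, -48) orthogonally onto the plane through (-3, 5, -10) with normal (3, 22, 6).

n = (3, 22, 6), |n|² = 529, and n·P_0 − 41 = 529.
t = 529/529 = 1, so the foot is P_0 − t·n = (-22, 42, -48) − 1·(3, 22, 6) = (-25, 20, -54).

(-25, 20, -54)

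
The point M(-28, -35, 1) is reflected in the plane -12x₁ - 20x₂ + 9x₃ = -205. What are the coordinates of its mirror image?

n = (-12, -20, 9), |n|² = 625, n·M − (-205) = 1250, so t = 1250/625 = 2.
Foot F = M − 2·n = (-4, 5, -17); the reflection is 2F − M = (20, 45, -35).

(20, 45, -35)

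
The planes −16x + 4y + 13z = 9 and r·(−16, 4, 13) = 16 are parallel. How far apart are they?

1/3

With common normal n = (−16, 4, 13) (|n| = 21), the distance is |9 − 16|/|n| = 7/21 = 1/3.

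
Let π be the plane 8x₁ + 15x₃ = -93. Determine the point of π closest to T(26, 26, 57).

n = (8, 0, 15), |n|² = 289, and n·T − (-93) = 1156.
t = 1156/289 = 4, so the foot is T − t·n = (26, 26, 57) − 4·(8, 0, 15) = (-6, 26, -3).

(-6, 26, -3)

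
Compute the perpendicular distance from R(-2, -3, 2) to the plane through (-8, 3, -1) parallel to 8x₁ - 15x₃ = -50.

Parallel planes share the normal n = (8, 0, -15); since (-8, 3, -1) lies on the plane, its equation is 8x₁ - 15x₃ = -49.
Then n·(-2, -3, 2) - (-49) = 3.
|n| = √(64 + 0 + 225) = 17, so the distance is |3|/17 = 3/17.

3/17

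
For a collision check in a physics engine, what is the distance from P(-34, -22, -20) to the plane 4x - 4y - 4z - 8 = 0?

n = (4, -4, -4); n·P − 8 = 24; |n| = 4√3; distance = 24/(4√3) = 2√3.

2√3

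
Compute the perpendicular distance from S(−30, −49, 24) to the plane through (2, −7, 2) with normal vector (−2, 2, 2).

The plane has equation n·(r − (2, −7, 2)) = 0, i.e. n·r = -14.
d = |(-2)·(-30) + 2·(-49) + 2·24 − (-14)| / √(4 + 4 + 4) = |24| / (2√3) = 4√3.

4√3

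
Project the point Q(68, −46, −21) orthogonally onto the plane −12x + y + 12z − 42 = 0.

(20, -42, 27)

n = (−12, 1, 12), |n|² = 289, and n·Q − 42 = -1156.
t = -1156/289 = -4, so the foot is Q − t·n = (68, −46, −21) − (-4)·(−12, 1, 12) = (20, −42, 27).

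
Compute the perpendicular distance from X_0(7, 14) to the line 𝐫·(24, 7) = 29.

The normal to the line is n = (24, 7) with |n| = 25.
|n·X_0 − 29| = |266 − 29| = 237, so the distance is 237/25.

237/25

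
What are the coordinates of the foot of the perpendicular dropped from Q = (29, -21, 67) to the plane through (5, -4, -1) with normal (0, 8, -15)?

n = (0, 8, -15), |n|² = 289, and n·Q − (-17) = -1156.
t = -1156/289 = -4, so the foot is Q − t·n = (29, -21, 67) − (-4)·(0, 8, -15) = (29, 11, 7).

(29, 11, 7)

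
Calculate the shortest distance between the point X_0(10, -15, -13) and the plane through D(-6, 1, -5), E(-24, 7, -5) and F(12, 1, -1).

DE = (-18, 6, 0) and DF = (18, 0, 4), so a normal is n = DE × DF = (24, 72, -108).
Then n·(10, -15, -13) - 468 = 96.
|n| = √(576 + 5184 + 11664) = 132, so the distance is |96|/132 = 8/11.

8/11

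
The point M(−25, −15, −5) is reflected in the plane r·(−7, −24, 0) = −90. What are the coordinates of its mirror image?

(-11, 33, -5)

With n = (−7, −24, 0), the signed offset is (n·M − (-90))/|n|² = 625/625 = 1.
M' = M − 2t·n = (−25, −15, −5) − 2·(−7, −24, 0) = (−11, 33, −5).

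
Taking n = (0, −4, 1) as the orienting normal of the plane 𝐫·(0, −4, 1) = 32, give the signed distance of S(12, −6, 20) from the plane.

n·S − 32 = 12.
|n| = √17, so the signed distance is 12√17/17.

12√17/17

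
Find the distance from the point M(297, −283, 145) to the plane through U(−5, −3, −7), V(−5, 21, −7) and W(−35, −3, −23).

8

UV = (0, 24, 0) and UW = (−30, 0, −16), so a normal is n = UV × UW = (−384, 0, 720).
Then n·(297, −283, 145) − (−3120) = −6528.
|n| = √(147456 + 0 + 518400) = 816, so the distance is |-6528|/816 = 8.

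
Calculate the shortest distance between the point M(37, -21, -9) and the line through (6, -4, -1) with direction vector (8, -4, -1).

3√2

Direction vector d = (8, -4, -1).
AP = (31, -17, -8); AP·d = 324, |AP|² = 1314, |d|² = 81.
distance² = |AP|² − (AP·d)²/|d|² = 1314 − 104976/81 = 18, so the distance is 3√2.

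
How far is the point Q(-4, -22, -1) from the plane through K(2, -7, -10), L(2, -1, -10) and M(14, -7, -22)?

3/√2

KL = (0, 6, 0) and KM = (12, 0, -12), so a normal is n = KL × KM = (-72, 0, -72).
n = (-72, 0, -72); n·P − 576 = -216; |n| = 72√2; distance = 216/(72√2) = 3/√2.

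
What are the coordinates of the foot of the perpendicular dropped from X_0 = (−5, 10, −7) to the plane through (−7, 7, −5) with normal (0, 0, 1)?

(-5, 10, -5)

n = (0, 0, 1), |n|² = 1, and n·X_0 − (-5) = -2.
t = -2/1 = -2, so the foot is X_0 − t·n = (−5, 10, −7) − (-2)·(0, 0, 1) = (−5, 10, −5).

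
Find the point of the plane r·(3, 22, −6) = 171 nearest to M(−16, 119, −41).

(-31, 9, -11)

n = (3, 22, −6), |n|² = 529, and n·M − 171 = 2645.
t = 2645/529 = 5, so the foot is M − t·n = (−16, 119, −41) − 5·(3, 22, −6) = (−31, 9, −11).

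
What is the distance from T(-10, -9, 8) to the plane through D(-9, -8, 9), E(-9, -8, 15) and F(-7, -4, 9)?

√5/5

DE = (0, 0, 6) and DF = (2, 4, 0), so a normal is n = DE × DF = (-24, 12, 0).
d = |(-24)·(-10) + 12·(-9) − 120| / √(576 + 144 + 0) = |12| / (12√5) = 1/√5.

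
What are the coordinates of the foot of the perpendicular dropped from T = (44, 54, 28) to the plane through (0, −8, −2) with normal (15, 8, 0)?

(-16, 22, 28)

The perpendicular from T has direction n = (15, 8, 0): r = (44, 54, 28) + μ(15, 8, 0).
Substitute into the plane: n·(T + μn) = -64 gives 1092 + 289μ = -64, so μ = -4.
Foot = (44, 54, 28) + (-4)·(15, 8, 0) = (−16, 22, 28).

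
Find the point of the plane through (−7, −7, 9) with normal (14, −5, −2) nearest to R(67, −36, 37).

(-3, -11, 47)

The perpendicular from R has direction n = (14, −5, −2): r = (67, −36, 37) + μ(14, −5, −2).
Substitute into the plane: n·(R + μn) = -81 gives 1044 + 225μ = -81, so μ = -5.
Foot = (67, −36, 37) + (-5)·(14, −5, −2) = (−3, −11, 47).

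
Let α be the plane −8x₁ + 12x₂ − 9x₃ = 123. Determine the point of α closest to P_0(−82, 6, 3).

(-66, -18, 21)

The perpendicular from P_0 has direction n = (−8, 12, −9): r = (−82, 6, 3) + λ(−8, 12, −9).
Substitute into the plane: n·(P_0 + λn) = 123 gives 701 + 289λ = 123, so λ = -2.
Foot = (−82, 6, 3) + (-2)·(−8, 12, −9) = (−66, −18, 21).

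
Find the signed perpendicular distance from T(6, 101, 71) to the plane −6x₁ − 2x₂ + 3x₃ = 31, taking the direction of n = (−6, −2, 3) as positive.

n·T − 31 = -56.
|n| = 7, so the signed distance is -56/7 = -8.

-8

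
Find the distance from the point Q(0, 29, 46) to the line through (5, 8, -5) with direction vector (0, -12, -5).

√1546

Direction vector d = (0, -12, -5).
AP = (-5, 21, 51); AP·d = -507, |AP|² = 3067, |d|² = 169.
distance² = |AP|² − (AP·d)²/|d|² = 3067 − 257049/169 = 1546, so the distance is √1546.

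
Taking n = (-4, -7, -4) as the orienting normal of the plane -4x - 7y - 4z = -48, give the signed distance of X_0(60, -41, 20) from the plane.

5/3

n·X_0 − (-48) = 15.
|n| = 9, so the signed distance is 15/9 = 5/3.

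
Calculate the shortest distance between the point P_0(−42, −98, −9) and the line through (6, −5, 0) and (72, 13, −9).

A direction vector is d = (66, 18, −9).
AP = (−48, −93, −9), and AP × d = (999, −1026, 5274).
|AP × d|² = 29865753 and |d|² = 4761, so the distance is √(29865753/4761) = √6273 = 3√697.

3√697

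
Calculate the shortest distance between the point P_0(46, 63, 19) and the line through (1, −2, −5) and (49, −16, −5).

3√689

A direction vector is d = (48, −14, 0).
AP = (45, 65, 24), and AP × d = (336, 1152, −3750).
|AP × d|² = 15502500 and |d|² = 2500, so the distance is √(15502500/2500) = √6201 = 3√689.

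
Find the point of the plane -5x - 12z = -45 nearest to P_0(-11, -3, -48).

The perpendicular from P_0 has direction n = (-5, 0, -12): r = (-11, -3, -48) + μ(-5, 0, -12).
Substitute into the plane: n·(P_0 + μn) = -45 gives 631 + 169μ = -45, so μ = -4.
Foot = (-11, -3, -48) + (-4)·(-5, 0, -12) = (9, -3, 0).

(9, -3, 0)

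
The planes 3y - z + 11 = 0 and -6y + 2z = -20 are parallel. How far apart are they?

21/√10

Divide the second equation by -2 to match normals: 3y - z = 10.
Both planes have normal n = (0, 3, -1), |n| = √10. Any point on the first plane is at distance |10 − (-11)|/|n| = 21/√10 = 21√10/10 from the second.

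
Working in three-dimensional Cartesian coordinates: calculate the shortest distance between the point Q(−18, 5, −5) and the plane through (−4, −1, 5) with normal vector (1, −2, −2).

2

The plane has equation n·(r − (−4, −1, 5)) = 0, i.e. n·r = -12.
d = |1·(-18) + (-2)·5 + (-2)·(-5) − (-12)| / √(1 + 4 + 4) = |-6| / 3 = 2.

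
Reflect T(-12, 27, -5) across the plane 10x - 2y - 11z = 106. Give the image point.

With n = (10, -2, -11), the signed offset is (n·T − 106)/|n|² = -225/225 = -1.
T' = T − 2t·n = (-12, 27, -5) − (-2)·(10, -2, -11) = (8, 23, -27).

(8, 23, -27)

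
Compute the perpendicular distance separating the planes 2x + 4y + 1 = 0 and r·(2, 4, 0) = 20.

Both planes have normal n = (2, 4, 0), |n| = 2√5. Any point on the first plane is at distance |20 − (-1)|/|n| = 21/(2√5) from the second.

21/(2√5)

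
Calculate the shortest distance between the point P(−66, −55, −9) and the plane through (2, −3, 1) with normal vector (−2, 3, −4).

The plane has equation n·(r − (2, −3, 1)) = 0, i.e. n·r = -17.
n = (−2, 3, −4); n·P − (-17) = 20; |n| = √29; distance = 20/√29 = 20√29/29.

20/√29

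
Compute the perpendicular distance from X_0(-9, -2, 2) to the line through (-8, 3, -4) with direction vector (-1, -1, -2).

2√14

Direction vector d = (-1, -1, -2).
AP = (-1, -5, 6); AP·d = -6, |AP|² = 62, |d|² = 6.
distance² = |AP|² − (AP·d)²/|d|² = 62 − 36/6 = 56, so the distance is 2√14.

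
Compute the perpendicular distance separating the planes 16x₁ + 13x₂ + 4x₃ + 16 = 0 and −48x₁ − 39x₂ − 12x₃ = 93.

Divide the second equation by -3 to match normals: 16x₁ + 13x₂ + 4x₃ = -31.
With common normal n = (16, 13, 4) (|n| = 21), the distance is |(-16) − (-31)|/|n| = 15/21 = 5/7.

5/7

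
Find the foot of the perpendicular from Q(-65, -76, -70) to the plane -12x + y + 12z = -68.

The perpendicular from Q has direction n = (-12, 1, 12): r = (-65, -76, -70) + t(-12, 1, 12).
Substitute into the plane: n·(Q + tn) = -68 gives -136 + 289t = -68, so t = 4/17.
Foot = (-65, -76, -70) + (4/17)·(-12, 1, 12) = (-1153/17, -1288/17, -1142/17).

(-1153/17, -1288/17, -1142/17)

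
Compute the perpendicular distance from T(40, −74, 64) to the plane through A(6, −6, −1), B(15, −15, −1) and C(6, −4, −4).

AB = (9, −9, 0) and AC = (0, 2, −3), so a normal is n = AB × AC = (27, 27, 18).
Then n·(40, −74, 64) − (−18) = 252.
|n| = √(729 + 729 + 324) = 9√22, so the distance is |252|/(9√22) = 14√22/11.

28/√22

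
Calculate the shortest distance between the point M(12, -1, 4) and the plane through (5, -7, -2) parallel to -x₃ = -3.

6

Parallel planes share the normal n = (0, 0, -1); since (5, -7, -2) lies on the plane, its equation is -x₃ = 2.
Then n·(12, -1, 4) - 2 = -6.
|n| = √(0 + 0 + 1) = 1, so the distance is |-6|/1 = 6.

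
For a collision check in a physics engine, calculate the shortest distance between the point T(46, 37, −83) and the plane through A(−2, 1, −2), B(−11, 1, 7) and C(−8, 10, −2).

27√22/22

AB = (−9, 0, 9) and AC = (−6, 9, 0), so a normal is n = AB × AC = (−81, −54, −81).
n = (−81, −54, −81); n·P − 270 = 729; |n| = 27√22; distance = 729/(27√22) = 27√22/22.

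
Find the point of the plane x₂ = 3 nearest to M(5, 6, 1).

(5, 3, 1)

The perpendicular from M has direction n = (0, 1, 0): r = (5, 6, 1) + μ(0, 1, 0).
Substitute into the plane: n·(M + μn) = 3 gives 6 + 1μ = 3, so μ = -3.
Foot = (5, 6, 1) + (-3)·(0, 1, 0) = (5, 3, 1).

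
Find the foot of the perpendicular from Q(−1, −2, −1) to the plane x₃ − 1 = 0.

The perpendicular from Q has direction n = (0, 0, 1): r = (−1, −2, −1) + λ(0, 0, 1).
Substitute into the plane: n·(Q + λn) = 1 gives -1 + 1λ = 1, so λ = 2.
Foot = (−1, −2, −1) + 2·(0, 0, 1) = (−1, −2, 1).

(-1, -2, 1)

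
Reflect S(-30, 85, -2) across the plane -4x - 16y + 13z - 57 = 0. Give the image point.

n = (-4, -16, 13), |n|² = 441, n·S − 57 = -1323, so t = -1323/441 = -3.
Foot F = S − (-3)·n = (-42, 37, 37); the reflection is 2F − S = (-54, -11, 76).

(-54, -11, 76)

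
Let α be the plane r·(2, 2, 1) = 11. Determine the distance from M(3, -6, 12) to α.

n = (2, 2, 1); n·P − 11 = -5; |n| = 3; distance = 5/3.

5/3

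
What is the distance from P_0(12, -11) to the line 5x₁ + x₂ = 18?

The normal to the line is n = (5, 1) with |n| = √26.
|n·P_0 − 18| = |49 − 18| = 31, so the distance is 31/√26 = 31√26/26.

31√26/26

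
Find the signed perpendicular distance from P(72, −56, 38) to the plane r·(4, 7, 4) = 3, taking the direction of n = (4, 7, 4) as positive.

n·P − 3 = 45.
|n| = 9, so the signed distance is 45/9 = 5.

5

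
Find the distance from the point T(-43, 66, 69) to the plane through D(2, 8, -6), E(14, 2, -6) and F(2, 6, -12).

9

DE = (12, -6, 0) and DF = (0, -2, -6), so a normal is n = DE × DF = (36, 72, -24).
n = (36, 72, -24); n·P − 792 = 756; |n| = 84; distance = 756/84 = 9.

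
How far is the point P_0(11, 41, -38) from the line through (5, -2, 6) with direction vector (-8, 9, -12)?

2√305

Direction vector d = (-8, 9, -12).
AP = (6, 43, -44); AP·d = 867, |AP|² = 3821, |d|² = 289.
distance² = |AP|² − (AP·d)²/|d|² = 3821 − 751689/289 = 1220, so the distance is 2√305.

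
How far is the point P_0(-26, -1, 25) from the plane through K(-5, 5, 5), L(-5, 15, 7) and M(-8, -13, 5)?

20/√62

KL = (0, 10, 2) and KM = (-3, -18, 0), so a normal is n = KL × KM = (36, -6, 30).
n = (36, -6, 30); n·P − (-60) = -120; |n| = 6√62; distance = 120/(6√62) = 20/√62.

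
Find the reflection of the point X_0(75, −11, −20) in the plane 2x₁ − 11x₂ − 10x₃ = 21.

n = (2, −11, −10), |n|² = 225, n·X_0 − 21 = 450, so t = 450/225 = 2.
Foot F = X_0 − 2·n = (71, 11, 0); the reflection is 2F − X_0 = (67, 33, 20).

(67, 33, 20)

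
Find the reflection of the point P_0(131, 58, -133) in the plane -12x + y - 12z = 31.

n = (-12, 1, -12), |n|² = 289, n·P_0 − 31 = 51, so t = 51/289 = 3/17.
Foot F = P_0 − (3/17)·n = (2263/17, 983/17, -2225/17); the reflection is 2F − P_0 = (2299/17, 980/17, -2189/17).

(2299/17, 980/17, -2189/17)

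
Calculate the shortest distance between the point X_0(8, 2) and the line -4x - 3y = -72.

The normal to the line is n = (-4, -3) with |n| = 5.
|n·X_0 − (-72)| = |-38 − (-72)| = 34, so the distance is 34/5.

34/5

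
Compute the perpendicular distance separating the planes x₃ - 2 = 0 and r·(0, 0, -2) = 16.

Divide the second equation by -2 to match normals: x₃ = -8.
Both planes have normal n = (0, 0, 1), |n| = 1. Any point on the first plane is at distance |(-8) − 2|/|n| = 10/1 = 10 from the second.

10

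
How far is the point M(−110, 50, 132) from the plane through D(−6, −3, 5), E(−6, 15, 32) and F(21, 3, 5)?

DE = (0, 18, 27) and DF = (27, 6, 0), so a normal is n = DE × DF = (−162, 729, −486).
Then n·(−110, 50, 132) − (−3645) = −6237.
|n| = √(26244 + 531441 + 236196) = 891, so the distance is |-6237|/891 = 7.

7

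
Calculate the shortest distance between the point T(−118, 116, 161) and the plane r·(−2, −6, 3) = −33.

n = (−2, −6, 3); n·P − (-33) = 56; |n| = 7; distance = 56/7 = 8.

8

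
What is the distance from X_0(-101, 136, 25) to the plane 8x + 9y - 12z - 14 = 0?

6

n = (8, 9, -12); n·P − 14 = 102; |n| = 17; distance = 102/17 = 6.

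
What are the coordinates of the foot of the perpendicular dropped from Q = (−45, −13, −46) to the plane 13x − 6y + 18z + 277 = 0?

(-19, -25, -10)

n = (13, −6, 18), |n|² = 529, and n·Q − (-277) = -1058.
t = -1058/529 = -2, so the foot is Q − t·n = (−45, −13, −46) − (-2)·(13, −6, 18) = (−19, −25, −10).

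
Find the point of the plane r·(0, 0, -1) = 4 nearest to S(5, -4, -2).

n = (0, 0, -1), |n|² = 1, and n·S − 4 = -2.
t = -2/1 = -2, so the foot is S − t·n = (5, -4, -2) − (-2)·(0, 0, -1) = (5, -4, -4).

(5, -4, -4)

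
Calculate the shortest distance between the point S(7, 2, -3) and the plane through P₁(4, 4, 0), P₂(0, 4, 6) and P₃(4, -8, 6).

1/√14

P₁P₂ = (-4, 0, 6) and P₁P₃ = (0, -12, 6), so a normal is n = P₁P₂ × P₁P₃ = (72, 24, 48).
Then n·(7, 2, -3) - 384 = 24.
|n| = √(5184 + 576 + 2304) = 24√14, so the distance is |24|/(24√14) = √14/14.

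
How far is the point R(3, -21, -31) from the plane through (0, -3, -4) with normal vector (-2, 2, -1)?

The plane has equation n·(r − (0, -3, -4)) = 0, i.e. n·r = -2.
Then n·(3, -21, -31) - (-2) = -15.
|n| = √(4 + 4 + 1) = 3, so the distance is |-15|/3 = 5.

5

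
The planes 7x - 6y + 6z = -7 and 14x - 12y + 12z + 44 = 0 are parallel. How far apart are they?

15/11

Divide the second equation by 2 to match normals: 7x - 6y + 6z = -22.
Both planes have normal n = (7, -6, 6), |n| = 11. Any point on the first plane is at distance |(-22) − (-7)|/|n| = 15/11 from the second.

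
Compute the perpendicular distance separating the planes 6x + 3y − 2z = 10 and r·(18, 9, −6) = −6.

Divide the second equation by 3 to match normals: 6x + 3y − 2z = -2.
With common normal n = (6, 3, −2) (|n| = 7), the distance is |10 − (-2)|/|n| = 12/7.

12/7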